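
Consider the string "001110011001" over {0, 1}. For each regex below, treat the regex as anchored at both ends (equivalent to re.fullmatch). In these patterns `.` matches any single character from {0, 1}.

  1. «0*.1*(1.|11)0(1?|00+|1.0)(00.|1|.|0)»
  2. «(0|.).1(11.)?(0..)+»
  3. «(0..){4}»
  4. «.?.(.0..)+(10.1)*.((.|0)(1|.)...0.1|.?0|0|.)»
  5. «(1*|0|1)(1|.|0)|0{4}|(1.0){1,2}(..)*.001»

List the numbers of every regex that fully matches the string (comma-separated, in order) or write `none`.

2

1 → no match
2 → match
3 → no match
4 → no match
5 → no match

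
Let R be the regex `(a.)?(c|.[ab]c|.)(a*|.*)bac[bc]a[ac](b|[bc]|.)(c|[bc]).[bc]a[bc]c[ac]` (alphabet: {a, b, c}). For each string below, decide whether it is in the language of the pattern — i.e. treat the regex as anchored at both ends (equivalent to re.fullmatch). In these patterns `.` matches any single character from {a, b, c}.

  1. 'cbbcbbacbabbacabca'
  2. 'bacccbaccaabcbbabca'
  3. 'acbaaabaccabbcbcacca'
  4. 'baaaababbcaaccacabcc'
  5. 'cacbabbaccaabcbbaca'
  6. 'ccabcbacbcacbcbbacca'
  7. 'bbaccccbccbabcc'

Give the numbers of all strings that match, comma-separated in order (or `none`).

2

1 → no match
2 → match
3 → no match
4 → no match
5 → no match
6 → no match
7 → no match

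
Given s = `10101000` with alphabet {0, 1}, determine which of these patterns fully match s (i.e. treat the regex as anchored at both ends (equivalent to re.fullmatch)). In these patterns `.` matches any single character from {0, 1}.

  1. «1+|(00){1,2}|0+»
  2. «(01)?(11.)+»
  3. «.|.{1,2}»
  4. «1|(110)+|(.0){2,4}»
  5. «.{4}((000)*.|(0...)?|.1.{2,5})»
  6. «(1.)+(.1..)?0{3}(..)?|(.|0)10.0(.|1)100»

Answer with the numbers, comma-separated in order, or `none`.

1 → no match
2 → no match
3 → no match
4 → match
5 → no match
6 → no match

4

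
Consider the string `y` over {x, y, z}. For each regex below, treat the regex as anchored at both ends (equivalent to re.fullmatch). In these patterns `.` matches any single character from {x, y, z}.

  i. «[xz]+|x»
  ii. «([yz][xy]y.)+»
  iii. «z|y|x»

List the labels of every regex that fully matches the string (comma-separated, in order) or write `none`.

i → no match
ii → no match
iii → match

iii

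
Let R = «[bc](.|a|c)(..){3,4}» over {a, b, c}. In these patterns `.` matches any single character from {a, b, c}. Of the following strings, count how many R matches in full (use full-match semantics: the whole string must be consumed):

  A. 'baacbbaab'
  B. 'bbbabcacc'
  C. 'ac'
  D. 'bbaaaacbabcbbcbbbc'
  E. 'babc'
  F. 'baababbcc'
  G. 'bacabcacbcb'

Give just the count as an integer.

A → no match
B → no match
C → no match
D → no match
E → no match
F → no match
G → no match
Total matched: 0

0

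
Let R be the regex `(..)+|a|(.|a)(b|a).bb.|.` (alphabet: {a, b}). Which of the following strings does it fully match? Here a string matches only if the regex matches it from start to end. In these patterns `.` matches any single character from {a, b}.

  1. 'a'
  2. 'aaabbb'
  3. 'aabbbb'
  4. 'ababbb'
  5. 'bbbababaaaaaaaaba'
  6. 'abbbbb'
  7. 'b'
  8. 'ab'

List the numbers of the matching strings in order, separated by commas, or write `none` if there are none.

1 → match
2 → match
3 → match
4 → match
5 → no match
6 → match
7 → match
8 → match

1, 2, 3, 4, 6, 7, 8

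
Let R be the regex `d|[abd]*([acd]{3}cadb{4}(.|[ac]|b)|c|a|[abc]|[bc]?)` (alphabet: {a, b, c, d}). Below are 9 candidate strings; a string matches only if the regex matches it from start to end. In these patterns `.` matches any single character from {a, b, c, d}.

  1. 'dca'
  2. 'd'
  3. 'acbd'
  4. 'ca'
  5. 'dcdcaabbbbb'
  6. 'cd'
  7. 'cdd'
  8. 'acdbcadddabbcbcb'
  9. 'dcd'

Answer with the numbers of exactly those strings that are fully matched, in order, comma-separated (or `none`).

2

1. 'dca' → no match
2. 'd' → match
3. 'acbd' → no match
4. 'ca' → no match
5. 'dcdcaabbbbb' → no match
6. 'cd' → no match
7. 'cdd' → no match
8 → no match
9. 'dcd' → no match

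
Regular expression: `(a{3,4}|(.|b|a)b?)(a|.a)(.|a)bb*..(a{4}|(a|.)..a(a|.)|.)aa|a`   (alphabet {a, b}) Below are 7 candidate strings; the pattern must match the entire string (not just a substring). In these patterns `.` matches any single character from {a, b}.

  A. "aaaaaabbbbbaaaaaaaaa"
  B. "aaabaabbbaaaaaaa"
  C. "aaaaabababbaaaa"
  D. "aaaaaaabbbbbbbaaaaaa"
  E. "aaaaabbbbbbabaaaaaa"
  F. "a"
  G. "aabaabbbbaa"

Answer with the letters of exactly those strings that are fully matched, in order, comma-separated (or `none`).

A → match
B → match
C → match
D → match
E → match
F. "a" → match
G. "aabaabbbbaa" → no match

A, B, C, D, E, F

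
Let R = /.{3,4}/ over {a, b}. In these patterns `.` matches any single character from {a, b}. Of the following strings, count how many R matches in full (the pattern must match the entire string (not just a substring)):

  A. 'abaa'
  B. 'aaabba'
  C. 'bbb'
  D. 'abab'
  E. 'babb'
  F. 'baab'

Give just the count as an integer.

5

A → match
B → no match
C → match
D → match
E → match
F → match
Total matched: 5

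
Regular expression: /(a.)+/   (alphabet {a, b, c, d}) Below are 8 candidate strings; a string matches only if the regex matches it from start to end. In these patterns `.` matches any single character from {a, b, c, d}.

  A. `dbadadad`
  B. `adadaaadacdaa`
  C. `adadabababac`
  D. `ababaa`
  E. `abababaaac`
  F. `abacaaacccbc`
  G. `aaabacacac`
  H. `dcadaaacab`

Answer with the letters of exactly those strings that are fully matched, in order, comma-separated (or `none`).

C, D, E, G

A → no match — must start with `a`
B → no match
C → match
D → match
E → match
F → no match
G → match
H → no match — must start with `a`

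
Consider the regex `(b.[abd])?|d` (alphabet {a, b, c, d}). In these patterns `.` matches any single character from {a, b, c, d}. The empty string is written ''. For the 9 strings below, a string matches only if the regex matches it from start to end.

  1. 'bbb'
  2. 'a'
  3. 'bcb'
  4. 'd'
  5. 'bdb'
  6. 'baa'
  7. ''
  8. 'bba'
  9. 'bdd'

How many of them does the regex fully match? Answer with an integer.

8

1. 'bbb' → match
2. 'a' → no match
3. 'bcb' → match
4. 'd' → match
5. 'bdb' → match
6. 'baa' → match
7. '' → match
8. 'bba' → match
9. 'bdd' → match
Total matched: 8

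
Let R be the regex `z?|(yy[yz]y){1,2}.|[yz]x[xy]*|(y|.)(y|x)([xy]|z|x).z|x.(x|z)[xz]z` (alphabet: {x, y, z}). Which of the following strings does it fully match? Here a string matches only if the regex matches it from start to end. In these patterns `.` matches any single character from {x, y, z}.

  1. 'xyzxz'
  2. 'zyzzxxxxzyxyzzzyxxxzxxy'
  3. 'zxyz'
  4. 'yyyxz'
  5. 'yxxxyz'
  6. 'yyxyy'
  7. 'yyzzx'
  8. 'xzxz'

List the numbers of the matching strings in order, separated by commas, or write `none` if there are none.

1, 4

1 → match
2 → no match
3 → no match
4 → match
5 → no match
6 → no match
7 → no match
8 → no match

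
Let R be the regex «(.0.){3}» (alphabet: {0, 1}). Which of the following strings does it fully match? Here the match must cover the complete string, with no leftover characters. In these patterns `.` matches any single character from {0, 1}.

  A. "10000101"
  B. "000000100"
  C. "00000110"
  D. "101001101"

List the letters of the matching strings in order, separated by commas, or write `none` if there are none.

B, D

A → no match
B → match
C → no match
D → match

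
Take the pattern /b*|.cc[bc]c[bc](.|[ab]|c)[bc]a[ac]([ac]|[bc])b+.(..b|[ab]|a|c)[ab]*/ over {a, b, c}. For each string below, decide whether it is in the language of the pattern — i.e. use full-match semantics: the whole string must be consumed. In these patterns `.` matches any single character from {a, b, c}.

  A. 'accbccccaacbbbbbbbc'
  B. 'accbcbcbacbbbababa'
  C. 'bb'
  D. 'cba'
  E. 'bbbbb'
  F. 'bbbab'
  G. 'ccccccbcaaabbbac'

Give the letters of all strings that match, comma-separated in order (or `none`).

A → match
B → match
C → match
D → no match
E → match
F → no match
G → match

A, B, C, E, G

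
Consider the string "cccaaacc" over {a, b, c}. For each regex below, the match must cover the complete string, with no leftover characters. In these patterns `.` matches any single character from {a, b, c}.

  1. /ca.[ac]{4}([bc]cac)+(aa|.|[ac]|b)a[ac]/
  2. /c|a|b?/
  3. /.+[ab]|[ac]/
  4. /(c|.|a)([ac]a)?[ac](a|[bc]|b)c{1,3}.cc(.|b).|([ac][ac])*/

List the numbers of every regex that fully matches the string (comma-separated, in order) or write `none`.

1 → no match — must start with "ca"
2 → no match
3 → no match
4 → match

4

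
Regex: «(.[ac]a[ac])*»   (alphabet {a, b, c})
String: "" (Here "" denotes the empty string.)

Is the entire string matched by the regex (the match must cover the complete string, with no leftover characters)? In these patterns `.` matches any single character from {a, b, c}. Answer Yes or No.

Yes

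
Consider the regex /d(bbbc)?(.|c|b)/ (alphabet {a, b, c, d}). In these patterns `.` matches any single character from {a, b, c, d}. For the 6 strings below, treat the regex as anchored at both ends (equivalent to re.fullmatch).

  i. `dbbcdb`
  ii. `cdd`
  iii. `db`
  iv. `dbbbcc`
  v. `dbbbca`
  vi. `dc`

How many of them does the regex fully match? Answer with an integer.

i → no match
ii → no match — must start with `d`
iii → match
iv → match
v → match
vi → match
Total matched: 4

4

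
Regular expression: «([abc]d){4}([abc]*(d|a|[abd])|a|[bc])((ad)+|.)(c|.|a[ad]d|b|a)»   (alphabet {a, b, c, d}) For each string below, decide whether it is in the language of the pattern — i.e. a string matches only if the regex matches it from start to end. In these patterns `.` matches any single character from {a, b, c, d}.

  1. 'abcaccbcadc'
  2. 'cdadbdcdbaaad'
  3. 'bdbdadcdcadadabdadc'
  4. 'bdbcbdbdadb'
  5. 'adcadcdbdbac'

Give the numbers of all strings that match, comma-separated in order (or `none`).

2

1. 'abcaccbcadc' → no match
2 → match
3 → no match
4. 'bdbcbdbdadb' → no match
5. 'adcadcdbdbac' → no match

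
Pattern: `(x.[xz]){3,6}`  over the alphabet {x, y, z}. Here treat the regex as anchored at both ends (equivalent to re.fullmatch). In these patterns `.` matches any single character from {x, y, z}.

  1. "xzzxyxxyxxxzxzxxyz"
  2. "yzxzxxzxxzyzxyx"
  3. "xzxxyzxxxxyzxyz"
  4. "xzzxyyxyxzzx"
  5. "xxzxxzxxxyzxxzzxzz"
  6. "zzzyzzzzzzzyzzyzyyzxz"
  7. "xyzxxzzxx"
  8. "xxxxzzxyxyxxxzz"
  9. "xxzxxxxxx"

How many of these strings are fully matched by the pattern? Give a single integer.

1 → match
2 → no match — must start with "x"
3 → match
4 → no match
5 → no match
6 → no match — must start with "x"
7 → no match
8 → no match
9 → match
Total matched: 3

3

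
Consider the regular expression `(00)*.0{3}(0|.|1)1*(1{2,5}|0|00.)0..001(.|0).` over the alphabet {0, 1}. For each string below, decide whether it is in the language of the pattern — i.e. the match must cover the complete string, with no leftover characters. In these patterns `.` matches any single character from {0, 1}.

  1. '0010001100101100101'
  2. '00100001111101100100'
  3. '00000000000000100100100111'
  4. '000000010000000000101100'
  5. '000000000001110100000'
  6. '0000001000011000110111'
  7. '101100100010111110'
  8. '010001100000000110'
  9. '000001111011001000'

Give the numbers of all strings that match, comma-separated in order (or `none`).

1 → match
2 → match
3 → match
4 → no match
5 → no match
6 → no match
7 → no match
8 → no match
9 → no match

1, 2, 3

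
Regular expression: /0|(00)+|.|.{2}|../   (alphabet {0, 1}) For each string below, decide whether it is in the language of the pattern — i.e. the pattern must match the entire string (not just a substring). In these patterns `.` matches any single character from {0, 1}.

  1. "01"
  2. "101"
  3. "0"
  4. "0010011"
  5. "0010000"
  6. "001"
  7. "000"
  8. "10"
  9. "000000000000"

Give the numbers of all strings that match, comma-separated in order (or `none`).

1, 3, 8, 9

1 → match
2 → no match
3 → match
4 → no match
5 → no match
6 → no match
7 → no match
8 → match
9 → match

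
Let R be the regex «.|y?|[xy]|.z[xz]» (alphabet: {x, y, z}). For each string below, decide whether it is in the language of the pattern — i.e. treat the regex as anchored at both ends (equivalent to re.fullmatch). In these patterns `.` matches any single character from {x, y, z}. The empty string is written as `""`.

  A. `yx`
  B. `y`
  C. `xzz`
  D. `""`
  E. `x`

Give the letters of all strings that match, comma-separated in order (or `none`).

B, C, D, E

A → no match
B → match
C → match
D → match
E → match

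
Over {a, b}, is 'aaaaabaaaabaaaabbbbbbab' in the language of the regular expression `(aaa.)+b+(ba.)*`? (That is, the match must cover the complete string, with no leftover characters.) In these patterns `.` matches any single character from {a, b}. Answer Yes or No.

No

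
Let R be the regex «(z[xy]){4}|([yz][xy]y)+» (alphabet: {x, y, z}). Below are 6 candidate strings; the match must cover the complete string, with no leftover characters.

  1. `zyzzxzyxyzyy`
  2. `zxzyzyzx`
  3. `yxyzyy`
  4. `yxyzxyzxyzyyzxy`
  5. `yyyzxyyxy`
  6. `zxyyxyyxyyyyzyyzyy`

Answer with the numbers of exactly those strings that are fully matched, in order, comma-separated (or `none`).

2, 3, 4, 5, 6

1. `zyzzxzyxyzyy` → no match
2. `zxzyzyzx` → match
3. `yxyzyy` → match
4 → match
5. `yyyzxyyxy` → match
6 → match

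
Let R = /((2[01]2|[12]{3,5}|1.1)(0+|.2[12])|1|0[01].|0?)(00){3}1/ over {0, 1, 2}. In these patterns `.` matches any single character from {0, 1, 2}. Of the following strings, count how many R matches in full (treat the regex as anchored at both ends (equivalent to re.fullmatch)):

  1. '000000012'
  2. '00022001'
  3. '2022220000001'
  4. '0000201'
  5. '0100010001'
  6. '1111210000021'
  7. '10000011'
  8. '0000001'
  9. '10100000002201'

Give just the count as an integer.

1 → no match — must end with '001'
2 → no match
3 → match
4 → no match — must end with '001'
5 → no match
6 → no match — must end with '001'
7 → no match — must end with '001'
8 → match
9 → no match — must end with '001'
Total matched: 2

2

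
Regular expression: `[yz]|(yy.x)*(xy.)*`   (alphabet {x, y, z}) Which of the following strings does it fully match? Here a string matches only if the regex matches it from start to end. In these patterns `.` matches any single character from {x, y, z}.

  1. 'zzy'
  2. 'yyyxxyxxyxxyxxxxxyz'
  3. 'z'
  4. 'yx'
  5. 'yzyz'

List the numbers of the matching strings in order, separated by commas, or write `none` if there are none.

1 → no match
2 → no match
3 → match
4 → no match
5 → no match

3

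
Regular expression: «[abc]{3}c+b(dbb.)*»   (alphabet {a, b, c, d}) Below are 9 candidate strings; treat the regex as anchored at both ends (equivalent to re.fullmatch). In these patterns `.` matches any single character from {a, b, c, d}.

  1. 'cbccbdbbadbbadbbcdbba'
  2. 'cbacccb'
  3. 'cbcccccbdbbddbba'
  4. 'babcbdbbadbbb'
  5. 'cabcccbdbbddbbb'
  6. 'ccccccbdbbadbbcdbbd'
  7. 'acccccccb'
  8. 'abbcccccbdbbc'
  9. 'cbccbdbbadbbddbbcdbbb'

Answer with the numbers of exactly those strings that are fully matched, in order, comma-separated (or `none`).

1, 2, 3, 4, 5, 6, 7, 8, 9

1 → match
2. 'cbacccb' → match
3 → match
4 → match
5 → match
6 → match
7. 'acccccccb' → match
8 → match
9 → match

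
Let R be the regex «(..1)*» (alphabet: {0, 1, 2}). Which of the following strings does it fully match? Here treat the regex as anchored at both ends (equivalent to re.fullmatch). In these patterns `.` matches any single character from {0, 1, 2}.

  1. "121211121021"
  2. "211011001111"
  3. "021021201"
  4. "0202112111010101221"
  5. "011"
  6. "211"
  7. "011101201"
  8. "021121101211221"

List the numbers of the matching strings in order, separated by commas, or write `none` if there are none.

1, 2, 3, 5, 6, 7, 8

1 → match
2 → match
3 → match
4 → no match
5 → match
6 → match
7 → match
8 → match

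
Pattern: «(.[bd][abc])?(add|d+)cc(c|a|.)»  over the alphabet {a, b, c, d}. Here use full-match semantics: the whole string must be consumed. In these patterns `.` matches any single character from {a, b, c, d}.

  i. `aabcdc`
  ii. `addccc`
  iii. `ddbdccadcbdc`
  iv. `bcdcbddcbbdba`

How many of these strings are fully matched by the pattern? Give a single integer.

i → no match
ii → match
iii → no match
iv → no match
Total matched: 1

1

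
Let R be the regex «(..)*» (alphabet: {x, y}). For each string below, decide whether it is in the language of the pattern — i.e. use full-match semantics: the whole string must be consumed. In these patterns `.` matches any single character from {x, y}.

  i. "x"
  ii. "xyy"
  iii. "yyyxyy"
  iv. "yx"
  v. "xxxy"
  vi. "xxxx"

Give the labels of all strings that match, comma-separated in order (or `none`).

iii, iv, v, vi

i → no match
ii → no match
iii → match
iv → match
v → match
vi → match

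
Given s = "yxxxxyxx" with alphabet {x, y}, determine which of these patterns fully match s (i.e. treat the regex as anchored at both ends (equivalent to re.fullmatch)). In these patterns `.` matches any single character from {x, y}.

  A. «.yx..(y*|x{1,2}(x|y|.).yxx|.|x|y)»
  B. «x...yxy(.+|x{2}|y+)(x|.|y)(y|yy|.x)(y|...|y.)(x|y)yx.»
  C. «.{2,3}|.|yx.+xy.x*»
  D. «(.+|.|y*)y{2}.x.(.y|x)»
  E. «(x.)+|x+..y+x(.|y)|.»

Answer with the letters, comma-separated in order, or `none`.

A → no match
B → no match — must start with "x"
C → match
D → no match
E → no match

C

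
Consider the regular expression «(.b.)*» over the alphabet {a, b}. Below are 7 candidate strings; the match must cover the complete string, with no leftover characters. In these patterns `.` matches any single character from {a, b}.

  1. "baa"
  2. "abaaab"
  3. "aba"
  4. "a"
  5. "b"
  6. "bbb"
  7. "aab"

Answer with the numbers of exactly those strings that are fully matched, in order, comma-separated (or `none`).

1 → no match
2 → no match
3 → match
4 → no match
5 → no match
6 → match
7 → no match

3, 6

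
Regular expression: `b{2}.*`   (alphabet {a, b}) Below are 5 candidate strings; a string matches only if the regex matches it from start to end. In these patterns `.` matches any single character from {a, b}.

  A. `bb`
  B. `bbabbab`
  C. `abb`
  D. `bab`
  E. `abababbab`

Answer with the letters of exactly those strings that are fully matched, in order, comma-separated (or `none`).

A. `bb` → match
B. `bbabbab` → match
C. `abb` → no match — must start with `b`
D. `bab` → no match
E. `abababbab` → no match — must start with `b`

A, B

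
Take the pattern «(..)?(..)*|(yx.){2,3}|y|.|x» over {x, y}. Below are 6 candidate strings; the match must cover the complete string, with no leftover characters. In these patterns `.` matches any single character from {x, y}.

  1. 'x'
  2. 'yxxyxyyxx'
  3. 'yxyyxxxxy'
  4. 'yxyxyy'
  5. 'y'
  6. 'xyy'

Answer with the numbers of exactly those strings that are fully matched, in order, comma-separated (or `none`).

1, 2, 4, 5

1 → match
2 → match
3 → no match
4 → match
5 → match
6 → no match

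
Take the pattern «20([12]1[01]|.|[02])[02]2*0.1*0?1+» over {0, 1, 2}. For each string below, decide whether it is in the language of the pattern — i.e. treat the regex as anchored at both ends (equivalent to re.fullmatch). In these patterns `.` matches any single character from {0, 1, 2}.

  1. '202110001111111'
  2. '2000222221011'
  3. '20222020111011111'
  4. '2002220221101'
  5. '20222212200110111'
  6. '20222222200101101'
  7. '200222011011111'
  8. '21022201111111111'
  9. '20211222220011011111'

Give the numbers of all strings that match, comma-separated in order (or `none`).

1, 7, 9

1 → match
2 → no match
3 → no match
4 → no match
5 → no match
6 → no match
7 → match
8 → no match — must start with '20'
9 → match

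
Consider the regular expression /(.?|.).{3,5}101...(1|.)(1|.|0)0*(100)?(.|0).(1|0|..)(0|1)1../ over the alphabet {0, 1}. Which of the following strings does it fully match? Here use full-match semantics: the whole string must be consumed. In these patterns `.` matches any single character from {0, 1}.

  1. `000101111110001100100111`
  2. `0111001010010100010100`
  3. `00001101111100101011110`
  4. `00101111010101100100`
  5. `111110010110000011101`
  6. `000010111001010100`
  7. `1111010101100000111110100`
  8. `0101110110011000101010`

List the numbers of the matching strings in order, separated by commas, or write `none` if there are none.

2

1 → no match
2 → match
3 → no match
4 → no match
5 → no match
6 → no match
7 → no match
8 → no match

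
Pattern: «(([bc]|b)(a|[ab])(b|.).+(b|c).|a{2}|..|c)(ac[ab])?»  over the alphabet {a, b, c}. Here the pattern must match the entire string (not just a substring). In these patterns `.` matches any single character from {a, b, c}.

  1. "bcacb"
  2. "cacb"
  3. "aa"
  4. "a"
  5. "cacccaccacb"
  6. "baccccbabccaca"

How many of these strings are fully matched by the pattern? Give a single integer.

5

1 → match
2 → match
3 → match
4 → no match
5 → match
6 → match
Total matched: 5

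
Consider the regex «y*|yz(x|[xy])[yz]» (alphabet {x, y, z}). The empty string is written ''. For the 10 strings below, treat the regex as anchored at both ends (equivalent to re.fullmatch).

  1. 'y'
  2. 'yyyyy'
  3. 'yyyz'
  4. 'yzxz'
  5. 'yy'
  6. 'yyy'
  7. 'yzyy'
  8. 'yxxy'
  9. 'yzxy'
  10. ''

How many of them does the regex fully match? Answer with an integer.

1 → match
2 → match
3 → no match
4 → match
5 → match
6 → match
7 → match
8 → no match
9 → match
10 → match
Total matched: 8

8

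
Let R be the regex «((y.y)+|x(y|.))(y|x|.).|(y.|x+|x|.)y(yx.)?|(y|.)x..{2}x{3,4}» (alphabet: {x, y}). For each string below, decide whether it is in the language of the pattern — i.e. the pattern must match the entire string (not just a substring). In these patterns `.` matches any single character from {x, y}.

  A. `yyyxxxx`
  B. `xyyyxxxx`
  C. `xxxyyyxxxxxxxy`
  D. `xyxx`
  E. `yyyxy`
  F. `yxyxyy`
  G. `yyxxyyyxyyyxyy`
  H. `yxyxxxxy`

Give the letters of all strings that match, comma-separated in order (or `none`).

A → no match
B → no match
C → no match
D → match
E → match
F → no match
G → no match
H → no match

D, E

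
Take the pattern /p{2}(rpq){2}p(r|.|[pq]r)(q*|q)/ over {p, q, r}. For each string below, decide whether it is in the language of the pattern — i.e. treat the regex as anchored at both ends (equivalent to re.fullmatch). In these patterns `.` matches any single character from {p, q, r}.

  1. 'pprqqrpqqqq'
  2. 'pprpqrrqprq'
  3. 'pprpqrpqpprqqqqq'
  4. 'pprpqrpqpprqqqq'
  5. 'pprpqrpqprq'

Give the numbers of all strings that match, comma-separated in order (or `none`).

1 → no match
2 → no match
3 → match
4 → match
5 → match

3, 4, 5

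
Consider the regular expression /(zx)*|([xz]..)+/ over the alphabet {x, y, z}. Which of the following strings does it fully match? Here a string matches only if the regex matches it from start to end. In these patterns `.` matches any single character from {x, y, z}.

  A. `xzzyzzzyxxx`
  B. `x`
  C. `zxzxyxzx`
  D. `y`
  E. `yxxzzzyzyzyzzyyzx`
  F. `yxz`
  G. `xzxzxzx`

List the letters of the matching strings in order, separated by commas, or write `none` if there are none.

A → no match
B → no match
C → no match
D → no match
E → no match
F → no match
G → no match

none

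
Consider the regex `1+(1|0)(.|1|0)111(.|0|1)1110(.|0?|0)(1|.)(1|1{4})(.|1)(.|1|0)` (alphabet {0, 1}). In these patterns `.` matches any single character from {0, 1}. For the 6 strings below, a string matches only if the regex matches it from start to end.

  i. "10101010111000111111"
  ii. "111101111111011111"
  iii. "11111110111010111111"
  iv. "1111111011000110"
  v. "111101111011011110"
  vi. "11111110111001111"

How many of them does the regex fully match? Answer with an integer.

3

i → no match
ii → match
iii → match
iv → no match
v → no match
vi → match
Total matched: 3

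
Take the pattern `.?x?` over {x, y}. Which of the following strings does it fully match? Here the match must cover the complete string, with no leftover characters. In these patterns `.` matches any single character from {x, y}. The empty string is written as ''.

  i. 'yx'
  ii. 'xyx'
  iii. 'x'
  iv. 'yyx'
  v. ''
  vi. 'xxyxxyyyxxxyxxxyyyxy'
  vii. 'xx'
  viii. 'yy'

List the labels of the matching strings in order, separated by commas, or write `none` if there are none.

i → match
ii → no match
iii → match
iv → no match
v → match
vi → no match
vii → match
viii → no match

i, iii, v, vii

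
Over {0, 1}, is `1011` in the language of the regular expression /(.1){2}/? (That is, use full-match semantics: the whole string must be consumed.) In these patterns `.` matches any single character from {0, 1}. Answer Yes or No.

No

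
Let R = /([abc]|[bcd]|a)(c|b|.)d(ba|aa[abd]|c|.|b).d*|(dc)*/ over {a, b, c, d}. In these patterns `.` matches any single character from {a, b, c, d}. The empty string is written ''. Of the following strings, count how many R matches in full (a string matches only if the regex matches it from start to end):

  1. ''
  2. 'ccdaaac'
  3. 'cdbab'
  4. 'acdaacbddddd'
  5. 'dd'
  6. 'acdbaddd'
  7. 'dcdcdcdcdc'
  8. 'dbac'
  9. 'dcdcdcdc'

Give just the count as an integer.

5

1. '' → match
2. 'ccdaaac' → match
3. 'cdbab' → no match
4. 'acdaacbddddd' → no match
5. 'dd' → no match
6. 'acdbaddd' → match
7. 'dcdcdcdcdc' → match
8. 'dbac' → no match
9. 'dcdcdcdc' → match
Total matched: 5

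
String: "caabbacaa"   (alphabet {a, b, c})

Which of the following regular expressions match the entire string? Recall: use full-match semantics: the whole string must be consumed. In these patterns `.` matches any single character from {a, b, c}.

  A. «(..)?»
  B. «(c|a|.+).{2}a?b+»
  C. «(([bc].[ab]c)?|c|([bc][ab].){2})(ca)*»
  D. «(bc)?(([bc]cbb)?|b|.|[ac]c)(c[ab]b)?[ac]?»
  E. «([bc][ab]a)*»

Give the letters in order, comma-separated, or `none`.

E

A → no match
B → no match — must end with "b"
C → no match
D → no match
E → match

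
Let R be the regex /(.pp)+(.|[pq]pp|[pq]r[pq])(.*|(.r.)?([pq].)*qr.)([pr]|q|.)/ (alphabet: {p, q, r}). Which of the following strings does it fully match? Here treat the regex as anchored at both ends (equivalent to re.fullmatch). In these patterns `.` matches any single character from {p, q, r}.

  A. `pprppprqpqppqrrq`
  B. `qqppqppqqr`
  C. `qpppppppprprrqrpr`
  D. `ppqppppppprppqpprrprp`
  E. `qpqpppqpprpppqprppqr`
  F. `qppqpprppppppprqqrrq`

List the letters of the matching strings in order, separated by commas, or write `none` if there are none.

A → no match
B → no match
C → match
D → no match
E → no match
F → match

C, F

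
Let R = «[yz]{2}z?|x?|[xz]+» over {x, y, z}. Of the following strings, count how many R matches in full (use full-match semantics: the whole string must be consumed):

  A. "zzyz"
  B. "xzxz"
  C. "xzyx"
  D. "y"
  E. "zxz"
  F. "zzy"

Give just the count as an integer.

A → no match
B → match
C → no match
D → no match
E → match
F → no match
Total matched: 2

2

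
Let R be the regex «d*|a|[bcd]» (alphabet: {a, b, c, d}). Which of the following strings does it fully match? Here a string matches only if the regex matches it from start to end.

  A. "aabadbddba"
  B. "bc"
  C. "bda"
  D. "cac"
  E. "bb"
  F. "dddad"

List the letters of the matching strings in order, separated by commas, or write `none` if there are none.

A → no match
B → no match
C → no match
D → no match
E → no match
F → no match

none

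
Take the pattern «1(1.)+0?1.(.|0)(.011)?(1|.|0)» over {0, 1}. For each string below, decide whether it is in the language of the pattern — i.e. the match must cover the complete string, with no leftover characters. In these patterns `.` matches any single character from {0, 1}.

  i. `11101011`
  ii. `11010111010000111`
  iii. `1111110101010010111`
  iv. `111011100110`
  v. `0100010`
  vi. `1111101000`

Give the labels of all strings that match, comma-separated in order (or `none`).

i, ii, iii, iv, vi

i → match
ii → match
iii → match
iv → match
v → no match — must start with `11`
vi → match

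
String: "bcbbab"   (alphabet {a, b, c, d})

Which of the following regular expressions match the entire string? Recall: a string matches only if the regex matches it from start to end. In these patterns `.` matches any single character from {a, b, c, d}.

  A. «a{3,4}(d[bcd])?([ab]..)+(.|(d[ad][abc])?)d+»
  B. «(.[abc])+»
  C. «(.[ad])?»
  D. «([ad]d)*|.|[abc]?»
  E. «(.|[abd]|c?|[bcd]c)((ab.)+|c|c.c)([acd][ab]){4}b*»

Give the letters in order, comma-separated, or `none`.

B

A → no match — must start with "a"
B → match
C → no match
D → no match
E → no match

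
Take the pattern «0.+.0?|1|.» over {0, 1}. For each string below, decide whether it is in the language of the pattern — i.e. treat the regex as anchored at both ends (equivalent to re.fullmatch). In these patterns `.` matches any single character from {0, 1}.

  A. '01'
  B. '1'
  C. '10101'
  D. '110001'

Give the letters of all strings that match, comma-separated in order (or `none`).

A → no match
B → match
C → no match
D → no match

B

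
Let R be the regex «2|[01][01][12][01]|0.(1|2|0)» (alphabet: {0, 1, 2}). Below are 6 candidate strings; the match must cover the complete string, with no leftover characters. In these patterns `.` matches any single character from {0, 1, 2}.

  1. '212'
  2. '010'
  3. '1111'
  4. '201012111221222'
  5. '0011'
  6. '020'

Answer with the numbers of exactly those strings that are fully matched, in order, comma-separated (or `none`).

1. '212' → no match
2. '010' → match
3. '1111' → match
4 → no match
5. '0011' → match
6. '020' → match

2, 3, 5, 6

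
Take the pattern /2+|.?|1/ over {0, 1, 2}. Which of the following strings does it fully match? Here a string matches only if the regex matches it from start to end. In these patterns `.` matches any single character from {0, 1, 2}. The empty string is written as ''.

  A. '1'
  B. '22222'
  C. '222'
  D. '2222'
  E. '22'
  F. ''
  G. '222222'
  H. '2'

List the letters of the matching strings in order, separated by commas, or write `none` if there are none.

A → match
B → match
C → match
D → match
E → match
F → match
G → match
H → match

A, B, C, D, E, F, G, H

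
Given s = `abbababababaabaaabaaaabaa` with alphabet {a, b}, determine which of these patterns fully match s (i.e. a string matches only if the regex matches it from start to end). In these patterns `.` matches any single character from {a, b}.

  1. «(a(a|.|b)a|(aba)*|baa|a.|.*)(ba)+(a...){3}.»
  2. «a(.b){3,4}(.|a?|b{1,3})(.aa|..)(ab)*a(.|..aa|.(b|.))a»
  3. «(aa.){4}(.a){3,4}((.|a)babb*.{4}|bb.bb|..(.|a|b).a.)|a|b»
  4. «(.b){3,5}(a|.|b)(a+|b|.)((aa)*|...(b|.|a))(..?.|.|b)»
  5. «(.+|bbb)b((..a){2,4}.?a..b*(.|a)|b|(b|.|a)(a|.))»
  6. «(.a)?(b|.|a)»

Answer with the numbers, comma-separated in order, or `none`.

1, 5

1 → match
2 → no match
3 → no match
4 → no match
5 → match
6 → no match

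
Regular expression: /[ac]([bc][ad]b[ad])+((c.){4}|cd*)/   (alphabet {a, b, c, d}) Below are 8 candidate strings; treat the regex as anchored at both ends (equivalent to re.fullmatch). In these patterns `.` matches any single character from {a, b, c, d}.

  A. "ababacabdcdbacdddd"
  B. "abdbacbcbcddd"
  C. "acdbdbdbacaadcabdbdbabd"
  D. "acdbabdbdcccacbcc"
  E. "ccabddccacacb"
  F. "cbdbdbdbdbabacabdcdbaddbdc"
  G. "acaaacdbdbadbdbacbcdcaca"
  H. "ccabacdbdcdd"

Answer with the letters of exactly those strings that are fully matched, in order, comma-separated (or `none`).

A, D, H

A → match
B → no match
C → no match
D → match
E → no match
F → no match
G → no match
H. "ccabacdbdcdd" → match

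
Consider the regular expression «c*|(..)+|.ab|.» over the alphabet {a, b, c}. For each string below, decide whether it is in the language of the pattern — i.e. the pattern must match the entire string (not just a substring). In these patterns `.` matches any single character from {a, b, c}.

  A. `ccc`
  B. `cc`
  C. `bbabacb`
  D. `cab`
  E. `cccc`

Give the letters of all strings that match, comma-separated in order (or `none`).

A → match
B → match
C → no match
D → match
E → match

A, B, D, E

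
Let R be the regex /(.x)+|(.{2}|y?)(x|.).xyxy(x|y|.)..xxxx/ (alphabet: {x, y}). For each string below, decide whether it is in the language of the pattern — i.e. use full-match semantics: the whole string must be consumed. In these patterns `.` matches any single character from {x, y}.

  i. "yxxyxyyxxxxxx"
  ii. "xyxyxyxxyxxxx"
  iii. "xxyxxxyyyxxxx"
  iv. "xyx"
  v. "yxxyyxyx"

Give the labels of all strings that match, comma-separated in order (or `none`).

i → match
ii → match
iii → no match
iv → no match
v → no match

i, ii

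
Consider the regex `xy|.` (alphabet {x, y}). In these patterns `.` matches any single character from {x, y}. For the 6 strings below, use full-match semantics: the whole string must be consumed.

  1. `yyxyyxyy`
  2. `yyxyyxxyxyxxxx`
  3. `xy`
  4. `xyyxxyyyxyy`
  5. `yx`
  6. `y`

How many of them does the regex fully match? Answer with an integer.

1 → no match
2 → no match
3 → match
4 → no match
5 → no match
6 → match
Total matched: 2

2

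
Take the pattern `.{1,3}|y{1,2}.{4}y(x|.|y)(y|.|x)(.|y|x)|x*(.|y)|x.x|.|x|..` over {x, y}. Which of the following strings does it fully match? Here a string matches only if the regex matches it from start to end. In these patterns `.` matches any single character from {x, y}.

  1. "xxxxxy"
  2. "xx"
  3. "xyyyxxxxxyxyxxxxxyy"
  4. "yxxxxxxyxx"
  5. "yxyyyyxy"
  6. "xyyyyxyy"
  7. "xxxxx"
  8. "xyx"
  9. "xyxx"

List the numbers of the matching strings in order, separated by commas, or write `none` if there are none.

1 → match
2 → match
3 → no match
4 → no match
5 → no match
6 → no match
7 → match
8 → match
9 → no match

1, 2, 7, 8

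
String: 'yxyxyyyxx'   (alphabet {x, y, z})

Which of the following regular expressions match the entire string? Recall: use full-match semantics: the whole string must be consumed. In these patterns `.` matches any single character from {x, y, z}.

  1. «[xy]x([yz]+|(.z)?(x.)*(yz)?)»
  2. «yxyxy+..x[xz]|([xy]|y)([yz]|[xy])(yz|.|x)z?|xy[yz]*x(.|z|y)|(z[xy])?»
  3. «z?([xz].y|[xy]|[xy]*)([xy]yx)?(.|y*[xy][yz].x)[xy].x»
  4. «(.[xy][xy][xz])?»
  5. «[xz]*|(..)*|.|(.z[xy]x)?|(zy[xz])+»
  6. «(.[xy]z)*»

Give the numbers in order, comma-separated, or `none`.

2, 3

1 → no match
2 → match
3 → match
4 → no match
5 → no match
6 → no match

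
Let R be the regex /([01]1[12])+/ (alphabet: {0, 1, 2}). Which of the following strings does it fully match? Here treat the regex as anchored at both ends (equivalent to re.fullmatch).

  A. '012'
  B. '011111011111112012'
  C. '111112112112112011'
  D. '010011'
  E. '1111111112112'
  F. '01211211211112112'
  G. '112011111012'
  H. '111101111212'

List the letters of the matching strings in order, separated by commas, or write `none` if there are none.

A, B, C, G

A → match
B → match
C → match
D → no match
E → no match
F → no match
G → match
H → no match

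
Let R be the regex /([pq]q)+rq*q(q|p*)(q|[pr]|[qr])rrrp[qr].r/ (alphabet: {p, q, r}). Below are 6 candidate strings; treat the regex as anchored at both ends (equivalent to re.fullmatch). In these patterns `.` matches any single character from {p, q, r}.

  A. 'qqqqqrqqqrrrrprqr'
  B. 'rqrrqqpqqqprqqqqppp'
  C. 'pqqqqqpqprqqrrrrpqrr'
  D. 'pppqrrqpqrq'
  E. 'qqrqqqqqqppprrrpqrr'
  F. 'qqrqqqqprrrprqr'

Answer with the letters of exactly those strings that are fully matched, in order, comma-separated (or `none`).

A → no match
B → no match — must end with 'r'
C → no match
D → no match — must end with 'r'
E → match
F → match

E, F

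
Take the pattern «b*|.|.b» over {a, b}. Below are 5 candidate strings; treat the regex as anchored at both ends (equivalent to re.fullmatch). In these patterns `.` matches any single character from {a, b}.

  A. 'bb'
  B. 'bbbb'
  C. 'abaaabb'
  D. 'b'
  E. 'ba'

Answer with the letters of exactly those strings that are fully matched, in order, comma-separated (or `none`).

A → match
B → match
C → no match
D → match
E → no match

A, B, D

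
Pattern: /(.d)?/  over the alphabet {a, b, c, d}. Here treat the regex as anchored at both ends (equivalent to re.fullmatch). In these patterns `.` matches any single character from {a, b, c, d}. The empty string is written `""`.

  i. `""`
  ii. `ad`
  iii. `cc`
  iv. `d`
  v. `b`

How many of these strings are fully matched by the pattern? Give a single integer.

i → match
ii → match
iii → no match
iv → no match
v → no match
Total matched: 2

2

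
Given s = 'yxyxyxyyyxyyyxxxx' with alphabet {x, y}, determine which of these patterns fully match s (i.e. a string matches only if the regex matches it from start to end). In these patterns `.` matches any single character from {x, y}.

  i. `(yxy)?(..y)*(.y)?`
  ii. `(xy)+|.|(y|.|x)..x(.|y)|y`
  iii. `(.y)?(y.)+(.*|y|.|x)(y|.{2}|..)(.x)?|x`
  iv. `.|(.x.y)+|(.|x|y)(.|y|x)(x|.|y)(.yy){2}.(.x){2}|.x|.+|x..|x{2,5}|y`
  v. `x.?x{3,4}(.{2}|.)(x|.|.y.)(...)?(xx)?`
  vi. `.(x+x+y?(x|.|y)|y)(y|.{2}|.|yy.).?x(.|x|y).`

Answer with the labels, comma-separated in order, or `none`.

i → no match
ii → no match
iii → match
iv → match
v → no match — must start with 'x'
vi → no match

iii, iv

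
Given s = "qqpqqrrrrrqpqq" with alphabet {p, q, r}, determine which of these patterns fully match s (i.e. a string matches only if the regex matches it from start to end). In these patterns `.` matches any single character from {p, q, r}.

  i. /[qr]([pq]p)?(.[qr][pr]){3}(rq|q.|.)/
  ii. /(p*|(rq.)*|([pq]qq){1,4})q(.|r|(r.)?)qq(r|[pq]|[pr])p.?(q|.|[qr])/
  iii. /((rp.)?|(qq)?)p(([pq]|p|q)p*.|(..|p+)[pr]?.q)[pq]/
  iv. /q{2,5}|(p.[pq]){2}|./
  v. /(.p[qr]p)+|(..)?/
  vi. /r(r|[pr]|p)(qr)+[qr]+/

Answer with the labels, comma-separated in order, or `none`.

i → match
ii → no match
iii → no match
iv → no match
v → no match
vi → no match — must start with "r"

i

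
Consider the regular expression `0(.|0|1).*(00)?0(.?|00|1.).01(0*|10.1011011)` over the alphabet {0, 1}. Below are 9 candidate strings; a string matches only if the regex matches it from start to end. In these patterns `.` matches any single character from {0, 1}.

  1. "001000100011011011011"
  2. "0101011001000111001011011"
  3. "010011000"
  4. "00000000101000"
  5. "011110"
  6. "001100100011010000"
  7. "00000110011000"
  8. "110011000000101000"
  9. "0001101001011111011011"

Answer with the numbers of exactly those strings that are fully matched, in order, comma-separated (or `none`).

1, 4, 6

1 → match
2 → no match
3. "010011000" → no match
4 → match
5. "011110" → no match
6 → match
7 → no match
8 → no match — must start with "0"
9 → no match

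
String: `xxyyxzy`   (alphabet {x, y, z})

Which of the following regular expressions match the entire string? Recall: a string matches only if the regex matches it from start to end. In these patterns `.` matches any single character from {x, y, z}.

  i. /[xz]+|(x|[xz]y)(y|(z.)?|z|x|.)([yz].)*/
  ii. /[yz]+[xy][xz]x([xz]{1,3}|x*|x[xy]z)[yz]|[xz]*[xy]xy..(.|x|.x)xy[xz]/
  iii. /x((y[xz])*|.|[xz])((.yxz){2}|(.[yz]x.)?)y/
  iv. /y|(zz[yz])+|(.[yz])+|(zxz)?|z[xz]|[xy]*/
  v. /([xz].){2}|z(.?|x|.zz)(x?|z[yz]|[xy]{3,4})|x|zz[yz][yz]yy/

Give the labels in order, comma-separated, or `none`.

iii

i → no match
ii → no match
iii → match
iv → no match
v → no match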